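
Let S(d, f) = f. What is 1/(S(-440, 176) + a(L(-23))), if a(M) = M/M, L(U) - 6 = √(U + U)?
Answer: 1/177 ≈ 0.0056497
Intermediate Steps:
L(U) = 6 + √2*√U (L(U) = 6 + √(U + U) = 6 + √(2*U) = 6 + √2*√U)
a(M) = 1
1/(S(-440, 176) + a(L(-23))) = 1/(176 + 1) = 1/177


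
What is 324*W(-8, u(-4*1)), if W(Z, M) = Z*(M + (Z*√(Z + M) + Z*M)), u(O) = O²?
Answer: 290304 + 41472*√2 ≈ 3.4895e+5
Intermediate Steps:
W(Z, M) = Z*(M + M*Z + Z*√(M + Z)) (W(Z, M) = Z*(M + (Z*√(M + Z) + M*Z)) = Z*(M + (M*Z + Z*√(M + Z))) = Z*(M + M*Z + Z*√(M + Z)))
324*W(-8, u(-4*1)) = 324*(-8*((-4*1)² + (-4*1)²*(-8) - 8*√((-4*1)² - 8))) = 324*(-8*((-4)² + (-4)²*(-8) - 8*√((-4)² - 8))) = 324*(-8*(16 + 16*(-8) - 8*√(16 - 8))) = 324*(-8*(16 - 128 - 16*√2)) = 324*(-8*(-112 - 16*√2)) = 324*(896 + 128*√2) = 290304 + 41472*√2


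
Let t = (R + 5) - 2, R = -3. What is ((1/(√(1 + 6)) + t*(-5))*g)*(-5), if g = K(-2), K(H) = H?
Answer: 10*√7/7 ≈ 3.7796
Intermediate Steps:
t = 0 (t = (-3 + 5) - 2 = 2 - 2 = 0)
g = -2
((1/(√(1 + 6)) + t*(-5))*g)*(-5) = ((1/(√(1 + 6)) + 0*(-5))*(-2))*(-5) = ((1/(√7) + 0)*(-2))*(-5) = ((√7/7 + 0)*(-2))*(-5) = ((√7/7)*(-2))*(-5) = -2*√7/7*(-5) = 10*√7/7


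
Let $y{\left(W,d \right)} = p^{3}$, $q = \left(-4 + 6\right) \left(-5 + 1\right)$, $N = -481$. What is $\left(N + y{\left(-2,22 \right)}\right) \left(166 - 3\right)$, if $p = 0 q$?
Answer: $-78403$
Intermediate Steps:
$q = -8$ ($q = 2 \left(-4\right) = -8$)
$p = 0$ ($p = 0 \left(-8\right) = 0$)
$y{\left(W,d \right)} = 0$ ($y{\left(W,d \right)} = 0^{3} = 0$)
$\left(N + y{\left(-2,22 \right)}\right) \left(166 - 3\right) = \left(-481 + 0\right) \left(166 - 3\right) = - 481 \left(166 - 3\right) = \left(-481\right) 163 = -78403$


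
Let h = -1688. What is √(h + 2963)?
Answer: 5*√51 ≈ 35.707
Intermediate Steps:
√(h + 2963) = √(-1688 + 2963) = √1275 = 5*√51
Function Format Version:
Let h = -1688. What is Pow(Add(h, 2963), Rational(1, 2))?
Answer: Mul(5, Pow(51, Rational(1, 2))) ≈ 35.707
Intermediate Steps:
Pow(Add(h, 2963), Rational(1, 2)) = Pow(Add(-1688, 2963), Rational(1, 2)) = Pow(1275, Rational(1, 2)) = Mul(5, Pow(51, Rational(1, 2)))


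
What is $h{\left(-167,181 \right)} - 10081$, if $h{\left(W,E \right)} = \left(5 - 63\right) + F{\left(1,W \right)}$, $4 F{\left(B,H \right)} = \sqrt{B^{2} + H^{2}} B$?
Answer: $-10139 + \frac{\sqrt{27890}}{4} \approx -10097.0$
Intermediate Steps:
$F{\left(B,H \right)} = \frac{B \sqrt{B^{2} + H^{2}}}{4}$ ($F{\left(B,H \right)} = \frac{\sqrt{B^{2} + H^{2}} B}{4} = \frac{B \sqrt{B^{2} + H^{2}}}{4}$)
$h{\left(W,E \right)} = -58 + \frac{\sqrt{1 + W^{2}}}{4}$ ($h{\left(W,E \right)} = \left(5 - 63\right) + \frac{1}{4} \cdot 1 \sqrt{1^{2} + W^{2}} = -58 + \frac{1}{4} \cdot 1 \sqrt{1 + W^{2}} = -58 + \frac{\sqrt{1 + W^{2}}}{4}$)
$h{\left(-167,181 \right)} - 10081 = \left(-58 + \frac{\sqrt{1 + \left(-167\right)^{2}}}{4}\right) - 10081 = \left(-58 + \frac{\sqrt{1 + 27889}}{4}\right) - 10081 = \left(-58 + \frac{\sqrt{27890}}{4}\right) - 10081 = -10139 + \frac{\sqrt{27890}}{4}$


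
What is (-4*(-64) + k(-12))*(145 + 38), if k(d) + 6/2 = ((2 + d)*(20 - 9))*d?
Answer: 287859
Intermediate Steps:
k(d) = -3 + d*(22 + 11*d) (k(d) = -3 + ((2 + d)*(20 - 9))*d = -3 + ((2 + d)*11)*d = -3 + (22 + 11*d)*d = -3 + d*(22 + 11*d))
(-4*(-64) + k(-12))*(145 + 38) = (-4*(-64) + (-3 + 11*(-12)² + 22*(-12)))*(145 + 38) = (256 + (-3 + 11*144 - 264))*183 = (256 + (-3 + 1584 - 264))*183 = (256 + 1317)*183 = 1573*183 = 287859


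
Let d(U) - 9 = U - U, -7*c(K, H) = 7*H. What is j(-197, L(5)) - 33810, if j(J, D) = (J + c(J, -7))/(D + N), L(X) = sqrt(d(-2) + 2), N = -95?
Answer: -152372645/4507 + 95*sqrt(11)/4507 ≈ -33808.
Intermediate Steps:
c(K, H) = -H
d(U) = 9 (d(U) = 9 + (U - U) = 9 + 0 = 9)
L(X) = sqrt(11) (L(X) = sqrt(9 + 2) = sqrt(11))
j(J, D) = (7 + J)/(-95 + D) (j(J, D) = (J - 1*(-7))/(D - 95) = (J + 7)/(-95 + D) = (7 + J)/(-95 + D))
j(-197, L(5)) - 33810 = (7 - 197)/(-95 + sqrt(11)) - 33810 = -190/(-95 + sqrt(11)) - 33810 = -33810 - 190/(-95 + sqrt(11))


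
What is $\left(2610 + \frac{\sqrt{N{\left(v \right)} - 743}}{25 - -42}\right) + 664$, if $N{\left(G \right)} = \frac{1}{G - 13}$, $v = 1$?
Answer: $3274 + \frac{i \sqrt{26751}}{402} \approx 3274.0 + 0.40686 i$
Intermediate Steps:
$N{\left(G \right)} = \frac{1}{-13 + G}$
$\left(2610 + \frac{\sqrt{N{\left(v \right)} - 743}}{25 - -42}\right) + 664 = \left(2610 + \frac{\sqrt{\frac{1}{-13 + 1} - 743}}{25 - -42}\right) + 664 = \left(2610 + \frac{\sqrt{\frac{1}{-12} - 743}}{25 + 42}\right) + 664 = \left(2610 + \frac{\sqrt{- \frac{1}{12} - 743}}{67}\right) + 664 = \left(2610 + \sqrt{- \frac{8917}{12}} \cdot \frac{1}{67}\right) + 664 = \left(2610 + \frac{i \sqrt{26751}}{6} \cdot \frac{1}{67}\right) + 664 = \left(2610 + \frac{i \sqrt{26751}}{402}\right) + 664 = 3274 + \frac{i \sqrt{26751}}{402}$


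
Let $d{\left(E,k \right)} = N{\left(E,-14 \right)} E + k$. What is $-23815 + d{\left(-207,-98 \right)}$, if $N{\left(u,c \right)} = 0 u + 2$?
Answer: $-24327$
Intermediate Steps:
$N{\left(u,c \right)} = 2$ ($N{\left(u,c \right)} = 0 + 2 = 2$)
$d{\left(E,k \right)} = k + 2 E$ ($d{\left(E,k \right)} = 2 E + k = k + 2 E$)
$-23815 + d{\left(-207,-98 \right)} = -23815 + \left(-98 + 2 \left(-207\right)\right) = -23815 - 512 = -24327$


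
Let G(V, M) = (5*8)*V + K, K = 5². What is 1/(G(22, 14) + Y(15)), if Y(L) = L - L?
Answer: 1/905 ≈ 0.0011050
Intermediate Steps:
Y(L) = 0
K = 25
G(V, M) = 25 + 40*V (G(V, M) = (5*8)*V + 25 = 40*V + 25 = 25 + 40*V)
1/(G(22, 14) + Y(15)) = 1/((25 + 40*22) + 0) = 1/((25 + 880) + 0) = 1/(905 + 0) = 1/905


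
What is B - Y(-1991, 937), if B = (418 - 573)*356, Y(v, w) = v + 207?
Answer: -53396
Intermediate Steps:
Y(v, w) = 207 + v
B = -55180 (B = -155*356 = -55180)
B - Y(-1991, 937) = -55180 - (207 - 1991) = -55180 - 1*(-1784) = -55180 + 1784 = -53396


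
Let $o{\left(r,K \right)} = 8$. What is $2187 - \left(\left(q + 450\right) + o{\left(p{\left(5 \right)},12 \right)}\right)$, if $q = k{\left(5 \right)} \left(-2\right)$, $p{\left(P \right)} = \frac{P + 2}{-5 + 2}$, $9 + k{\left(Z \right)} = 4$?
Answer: $1719$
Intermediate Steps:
$k{\left(Z \right)} = -5$ ($k{\left(Z \right)} = -9 + 4 = -5$)
$p{\left(P \right)} = - \frac{2}{3} - \frac{P}{3}$ ($p{\left(P \right)} = \frac{2 + P}{-3} = \left(2 + P\right) \left(- \frac{1}{3}\right) = - \frac{2}{3} - \frac{P}{3}$)
$q = 10$ ($q = \left(-5\right) \left(-2\right) = 10$)
$2187 - \left(\left(q + 450\right) + o{\left(p{\left(5 \right)},12 \right)}\right) = 2187 - \left(\left(10 + 450\right) + 8\right) = 2187 - \left(460 + 8\right) = 2187 - 468 = 1719$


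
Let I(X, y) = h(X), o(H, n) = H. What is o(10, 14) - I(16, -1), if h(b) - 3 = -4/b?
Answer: 29/4 ≈ 7.2500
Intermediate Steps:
h(b) = 3 - 4/b
I(X, y) = 3 - 4/X
o(10, 14) - I(16, -1) = 10 - (3 - 4/16) = 10 - (3 - 4*1/16) = 10 - (3 - 1/4) = 10 - 1*11/4 = 10 - 11/4 = 29/4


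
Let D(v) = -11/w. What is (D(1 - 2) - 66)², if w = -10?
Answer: 421201/100 ≈ 4212.0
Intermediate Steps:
D(v) = 11/10 (D(v) = -11/(-10) = -11*(-⅒) = 11/10)
(D(1 - 2) - 66)² = (11/10 - 66)² = (-649/10)² = 421201/100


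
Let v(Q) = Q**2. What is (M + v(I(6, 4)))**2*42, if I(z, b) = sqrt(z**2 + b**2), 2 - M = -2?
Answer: 131712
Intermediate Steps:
M = 4 (M = 2 - 1*(-2) = 2 + 2 = 4)
I(z, b) = sqrt(b**2 + z**2)
(M + v(I(6, 4)))**2*42 = (4 + (sqrt(4**2 + 6**2))**2)**2*42 = (4 + (sqrt(16 + 36))**2)**2*42 = (4 + (sqrt(52))**2)**2*42 = (4 + (2*sqrt(13))**2)**2*42 = (4 + 52)**2*42 = 56**2*42 = 3136*42 = 131712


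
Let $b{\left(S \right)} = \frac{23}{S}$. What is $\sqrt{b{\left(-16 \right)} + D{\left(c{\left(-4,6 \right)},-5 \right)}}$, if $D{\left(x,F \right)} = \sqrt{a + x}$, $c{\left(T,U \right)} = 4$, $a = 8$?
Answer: $\frac{\sqrt{-23 + 32 \sqrt{3}}}{4} \approx 1.4236$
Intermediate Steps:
$D{\left(x,F \right)} = \sqrt{8 + x}$
$\sqrt{b{\left(-16 \right)} + D{\left(c{\left(-4,6 \right)},-5 \right)}} = \sqrt{\frac{23}{-16} + \sqrt{8 + 4}} = \sqrt{23 \left(- \frac{1}{16}\right) + \sqrt{12}} = \sqrt{- \frac{23}{16} + 2 \sqrt{3}}$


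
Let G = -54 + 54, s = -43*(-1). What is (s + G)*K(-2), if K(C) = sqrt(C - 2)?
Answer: 86*I ≈ 86.0*I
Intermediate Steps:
K(C) = sqrt(-2 + C)
s = 43
G = 0
(s + G)*K(-2) = (43 + 0)*sqrt(-2 - 2) = 43*sqrt(-4) = 43*(2*I) = 86*I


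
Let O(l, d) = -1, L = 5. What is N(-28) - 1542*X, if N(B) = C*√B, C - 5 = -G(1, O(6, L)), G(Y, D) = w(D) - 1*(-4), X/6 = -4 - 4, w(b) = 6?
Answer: 74016 - 10*I*√7 ≈ 74016.0 - 26.458*I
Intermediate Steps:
X = -48 (X = 6*(-4 - 4) = 6*(-8) = -48)
G(Y, D) = 10 (G(Y, D) = 6 - 1*(-4) = 6 + 4 = 10)
C = -5 (C = 5 - 1*10 = 5 - 10 = -5)
N(B) = -5*√B
N(-28) - 1542*X = -10*I*√7 - 1542*(-48) = -10*I*√7 + 74016 = 74016 - 10*I*√7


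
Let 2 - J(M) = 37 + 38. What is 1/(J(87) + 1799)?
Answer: 1/1726 ≈ 0.00057937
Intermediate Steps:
J(M) = -73 (J(M) = 2 - (37 + 38) = 2 - 1*75 = 2 - 75 = -73)
1/(J(87) + 1799) = 1/(-73 + 1799) = 1/1726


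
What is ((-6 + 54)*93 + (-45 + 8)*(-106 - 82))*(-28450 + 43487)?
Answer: 171722540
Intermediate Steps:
((-6 + 54)*93 + (-45 + 8)*(-106 - 82))*(-28450 + 43487) = (48*93 - 37*(-188))*15037 = (4464 + 6956)*15037 = 11420*15037 = 171722540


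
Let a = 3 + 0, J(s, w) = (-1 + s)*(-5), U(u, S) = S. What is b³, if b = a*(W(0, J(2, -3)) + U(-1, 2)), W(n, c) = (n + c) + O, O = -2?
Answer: -3375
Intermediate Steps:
J(s, w) = 5 - 5*s
a = 3
W(n, c) = -2 + c + n (W(n, c) = (n + c) - 2 = (c + n) - 2 = -2 + c + n)
b = -15 (b = 3*((-2 + (5 - 5*2) + 0) + 2) = 3*((-2 + (5 - 10) + 0) + 2) = 3*((-2 - 5 + 0) + 2) = 3*(-7 + 2) = 3*(-5) = -15)
b³ = (-15)³ = -3375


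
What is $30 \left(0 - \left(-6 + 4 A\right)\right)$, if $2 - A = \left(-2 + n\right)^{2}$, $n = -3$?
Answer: $2940$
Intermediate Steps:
$A = -23$ ($A = 2 - \left(-2 - 3\right)^{2} = 2 - \left(-5\right)^{2} = 2 - 25 = -23$)
$30 \left(0 - \left(-6 + 4 A\right)\right) = 30 \left(0 + \left(6 - -92\right)\right) = 30 \left(0 + \left(6 + 92\right)\right) = 30 \left(0 + 98\right) = 30 \cdot 98 = 2940$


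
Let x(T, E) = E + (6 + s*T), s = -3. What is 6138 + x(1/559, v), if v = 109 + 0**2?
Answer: 3495424/559 ≈ 6253.0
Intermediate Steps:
v = 109 (v = 109 + 0 = 109)
x(T, E) = 6 + E - 3*T (x(T, E) = E + (6 - 3*T) = 6 + E - 3*T)
6138 + x(1/559, v) = 6138 + (6 + 109 - 3/559) = 6138 + 64282/559 = 3495424/559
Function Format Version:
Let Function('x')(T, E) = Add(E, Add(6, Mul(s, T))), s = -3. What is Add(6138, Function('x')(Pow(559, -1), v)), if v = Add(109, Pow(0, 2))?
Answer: Rational(3495424, 559) ≈ 6253.0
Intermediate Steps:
v = 109 (v = Add(109, 0) = 109)
Function('x')(T, E) = Add(6, E, Mul(-3, T)) (Function('x')(T, E) = Add(E, Add(6, Mul(-3, T))) = Add(6, E, Mul(-3, T)))
Add(6138, Function('x')(Pow(559, -1), v)) = Add(6138, Add(6, 109, Mul(-3, Pow(559, -1)))) = Add(6138, Add(6, 109, Mul(-3, Rational(1, 559)))) = Add(6138, Add(6, 109, Rational(-3, 559))) = Add(6138, Rational(64282, 559)) = Rational(3495424, 559)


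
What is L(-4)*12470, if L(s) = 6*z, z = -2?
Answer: -149640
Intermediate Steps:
L(s) = -12 (L(s) = 6*(-2) = -12)
L(-4)*12470 = -12*12470 = -149640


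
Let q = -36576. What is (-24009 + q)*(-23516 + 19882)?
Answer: 220165890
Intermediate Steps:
(-24009 + q)*(-23516 + 19882) = (-24009 - 36576)*(-23516 + 19882) = -60585*(-3634) = 220165890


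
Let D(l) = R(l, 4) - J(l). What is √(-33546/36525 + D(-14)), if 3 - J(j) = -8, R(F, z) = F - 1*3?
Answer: I*√171463934/2435 ≈ 5.3776*I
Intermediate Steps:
R(F, z) = -3 + F (R(F, z) = F - 3 = -3 + F)
J(j) = 11 (J(j) = 3 - 1*(-8) = 3 + 8 = 11)
D(l) = -14 + l (D(l) = (-3 + l) - 1*11 = (-3 + l) - 11 = -14 + l)
√(-33546/36525 + D(-14)) = √(-33546/36525 + (-14 - 14)) = √(-33546*1/36525 - 28) = √(-11182/12175 - 28) = √(-352082/12175) = I*√171463934/2435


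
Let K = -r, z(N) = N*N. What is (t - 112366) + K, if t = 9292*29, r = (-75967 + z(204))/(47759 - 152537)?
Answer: 16460799005/104778 ≈ 1.5710e+5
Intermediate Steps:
z(N) = N²
r = 34351/104778 (r = (-75967 + 204²)/(47759 - 152537) = (-75967 + 41616)/(-104778) = -34351*(-1/104778) = 34351/104778 ≈ 0.32785)
t = 269468
K = -34351/104778 (K = -1*34351/104778 = -34351/104778 ≈ -0.32785)
(t - 112366) + K = (269468 - 112366) - 34351/104778 = 157102 - 34351/104778 = 16460799005/104778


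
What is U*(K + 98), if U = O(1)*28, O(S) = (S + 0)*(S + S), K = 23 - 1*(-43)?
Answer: 9184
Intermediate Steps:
K = 66 (K = 23 + 43 = 66)
O(S) = 2*S² (O(S) = S*(2*S) = 2*S²)
U = 56 (U = (2*1²)*28 = (2*1)*28 = 2*28 = 56)
U*(K + 98) = 56*(66 + 98) = 56*164 = 9184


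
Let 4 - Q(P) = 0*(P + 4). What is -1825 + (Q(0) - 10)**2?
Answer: -1789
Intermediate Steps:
Q(P) = 4 (Q(P) = 4 - 0*(P + 4) = 4 - 0*(4 + P) = 4 - 1*0 = 4 + 0 = 4)
-1825 + (Q(0) - 10)**2 = -1825 + (4 - 10)**2 = -1825 + (-6)**2 = -1825 + 36 = -1789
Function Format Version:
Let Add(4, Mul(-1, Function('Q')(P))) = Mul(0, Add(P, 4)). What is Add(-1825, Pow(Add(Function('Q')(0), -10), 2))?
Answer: -1789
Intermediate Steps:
Function('Q')(P) = 4 (Function('Q')(P) = Add(4, Mul(-1, Mul(0, Add(P, 4)))) = Add(4, Mul(-1, Mul(0, Add(4, P)))) = Add(4, Mul(-1, 0)) = Add(4, 0) = 4)
Add(-1825, Pow(Add(Function('Q')(0), -10), 2)) = Add(-1825, Pow(Add(4, -10), 2)) = Add(-1825, Pow(-6, 2)) = Add(-1825, 36) = -1789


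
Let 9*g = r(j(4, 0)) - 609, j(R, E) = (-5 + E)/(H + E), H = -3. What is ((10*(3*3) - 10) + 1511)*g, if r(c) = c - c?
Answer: -322973/3 ≈ -1.0766e+5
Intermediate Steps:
j(R, E) = (-5 + E)/(-3 + E)
r(c) = 0
g = -203/3 (g = (0 - 609)/9 = (1/9)*(-609) = -203/3 ≈ -67.667)
((10*(3*3) - 10) + 1511)*g = ((10*(3*3) - 10) + 1511)*(-203/3) = ((10*9 - 10) + 1511)*(-203/3) = ((90 - 10) + 1511)*(-203/3) = (80 + 1511)*(-203/3) = 1591*(-203/3) = -322973/3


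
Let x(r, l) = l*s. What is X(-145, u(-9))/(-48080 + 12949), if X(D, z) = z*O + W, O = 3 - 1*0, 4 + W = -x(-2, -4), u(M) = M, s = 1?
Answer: 27/35131 ≈ 0.00076855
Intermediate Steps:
x(r, l) = l (x(r, l) = l*1 = l)
W = 0 (W = -4 - 1*(-4) = -4 + 4 = 0)
O = 3 (O = 3 + 0 = 3)
X(D, z) = 3*z (X(D, z) = z*3 + 0 = 3*z + 0 = 3*z)
X(-145, u(-9))/(-48080 + 12949) = (3*(-9))/(-48080 + 12949) = -27/(-35131) = -27*(-1/35131) = 27/35131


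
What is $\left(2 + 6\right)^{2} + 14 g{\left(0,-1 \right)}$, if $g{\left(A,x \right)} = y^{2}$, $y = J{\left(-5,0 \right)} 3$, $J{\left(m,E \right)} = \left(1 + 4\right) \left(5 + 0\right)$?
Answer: $78814$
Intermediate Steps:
$J{\left(m,E \right)} = 25$ ($J{\left(m,E \right)} = 5 \cdot 5 = 25$)
$y = 75$ ($y = 25 \cdot 3 = 75$)
$g{\left(A,x \right)} = 5625$ ($g{\left(A,x \right)} = 75^{2} = 5625$)
$\left(2 + 6\right)^{2} + 14 g{\left(0,-1 \right)} = \left(2 + 6\right)^{2} + 14 \cdot 5625 = 8^{2} + 78750 = 64 + 78750 = 78814$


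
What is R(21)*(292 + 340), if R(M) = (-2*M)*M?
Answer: -557424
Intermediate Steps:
R(M) = -2*M**2
R(21)*(292 + 340) = (-2*21**2)*(292 + 340) = -2*441*632 = -882*632 = -557424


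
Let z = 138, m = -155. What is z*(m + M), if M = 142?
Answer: -1794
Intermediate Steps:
z*(m + M) = 138*(-155 + 142) = 138*(-13) = -1794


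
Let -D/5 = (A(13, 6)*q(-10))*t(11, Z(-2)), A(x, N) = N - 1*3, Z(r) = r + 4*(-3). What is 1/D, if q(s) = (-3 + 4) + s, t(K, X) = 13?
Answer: 1/1755 ≈ 0.00056980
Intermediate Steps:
Z(r) = -12 + r (Z(r) = r - 12 = -12 + r)
q(s) = 1 + s
A(x, N) = -3 + N (A(x, N) = N - 3 = -3 + N)
D = 1755 (D = -5*(-3 + 6)*(1 - 10)*13 = -5*3*(-9)*13 = -(-135)*13 = -5*(-351) = 1755)
1/D = 1/1755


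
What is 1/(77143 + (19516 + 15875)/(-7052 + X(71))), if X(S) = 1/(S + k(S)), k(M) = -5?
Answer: 465431/35902407827 ≈ 1.2964e-5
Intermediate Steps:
X(S) = 1/(-5 + S) (X(S) = 1/(S - 5) = 1/(-5 + S))
1/(77143 + (19516 + 15875)/(-7052 + X(71))) = 1/(77143 + (19516 + 15875)/(-7052 + 1/(-5 + 71))) = 1/(77143 + 35391/(-7052 + 1/66)) = 1/(77143 + 35391/(-465431/66)) = 1/(77143 + 35391*(-66/465431)) = 1/(77143 - 2335806/465431) = 1/(35902407827/465431) = 465431/35902407827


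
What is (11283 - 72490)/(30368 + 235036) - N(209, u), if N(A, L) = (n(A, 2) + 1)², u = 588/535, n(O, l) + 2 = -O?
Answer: -11704377607/265404 ≈ -44100.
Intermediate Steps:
n(O, l) = -2 - O
u = 588/535 (u = 588*(1/535) = 588/535 ≈ 1.0991)
N(A, L) = (-1 - A)² (N(A, L) = ((-2 - A) + 1)² = (-1 - A)²)
(11283 - 72490)/(30368 + 235036) - N(209, u) = (11283 - 72490)/(30368 + 235036) - (1 + 209)² = -61207/265404 - 1*210² = -61207*1/265404 - 1*44100 = -61207/265404 - 44100 = -11704377607/265404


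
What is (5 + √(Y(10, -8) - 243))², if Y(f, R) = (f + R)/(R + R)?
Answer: (20 + I*√3890)²/16 ≈ -218.13 + 155.92*I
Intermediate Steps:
Y(f, R) = (R + f)/(2*R) (Y(f, R) = (R + f)/((2*R)) = (R + f)*(1/(2*R)) = (R + f)/(2*R))
(5 + √(Y(10, -8) - 243))² = (5 + √((½)*(-8 + 10)/(-8) - 243))² = (5 + √((½)*(-⅛)*2 - 243))² = (5 + √(-⅛ - 243))² = (5 + √(-1945/8))² = (5 + I*√3890/4)²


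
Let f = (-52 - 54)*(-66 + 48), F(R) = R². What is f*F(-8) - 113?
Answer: 121999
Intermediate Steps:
f = 1908 (f = -106*(-18) = 1908)
f*F(-8) - 113 = 1908*(-8)² - 113 = 1908*64 - 113 = 122112 - 113 = 121999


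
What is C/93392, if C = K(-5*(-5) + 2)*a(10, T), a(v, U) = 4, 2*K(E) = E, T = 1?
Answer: 27/46696 ≈ 0.00057821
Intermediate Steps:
K(E) = E/2
C = 54 (C = ((-5*(-5) + 2)/2)*4 = ((25 + 2)/2)*4 = ((½)*27)*4 = (27/2)*4 = 54)
C/93392 = 54/93392 = 54*(1/93392) = 27/46696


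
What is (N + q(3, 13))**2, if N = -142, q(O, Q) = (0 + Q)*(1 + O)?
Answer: 8100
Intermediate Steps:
q(O, Q) = Q*(1 + O)
(N + q(3, 13))**2 = (-142 + 13*(1 + 3))**2 = (-142 + 13*4)**2 = (-142 + 52)**2 = (-90)**2 = 8100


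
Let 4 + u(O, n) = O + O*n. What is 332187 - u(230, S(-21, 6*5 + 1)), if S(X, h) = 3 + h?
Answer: 324141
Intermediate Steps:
u(O, n) = -4 + O + O*n (u(O, n) = -4 + (O + O*n) = -4 + O + O*n)
332187 - u(230, S(-21, 6*5 + 1)) = 332187 - (-4 + 230 + 230*(3 + (6*5 + 1))) = 332187 - (-4 + 230 + 230*(3 + (30 + 1))) = 332187 - (-4 + 230 + 230*(3 + 31)) = 332187 - (-4 + 230 + 230*34) = 332187 - (-4 + 230 + 7820) = 332187 - 1*8046 = 332187 - 8046 = 324141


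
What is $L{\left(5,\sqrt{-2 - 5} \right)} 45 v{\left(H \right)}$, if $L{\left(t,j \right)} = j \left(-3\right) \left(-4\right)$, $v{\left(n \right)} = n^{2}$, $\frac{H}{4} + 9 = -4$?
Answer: $1460160 i \sqrt{7} \approx 3.8632 \cdot 10^{6} i$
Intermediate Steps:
$H = -52$ ($H = -36 + 4 \left(-4\right) = -36 - 16 = -52$)
$L{\left(t,j \right)} = 12 j$ ($L{\left(t,j \right)} = - 3 j \left(-4\right) = 12 j$)
$L{\left(5,\sqrt{-2 - 5} \right)} 45 v{\left(H \right)} = 12 \sqrt{-2 - 5} \cdot 45 \left(-52\right)^{2} = 12 \sqrt{-7} \cdot 45 \cdot 2704 = 12 i \sqrt{7} \cdot 45 \cdot 2704 = 540 i \sqrt{7} \cdot 2704 = 1460160 i \sqrt{7}$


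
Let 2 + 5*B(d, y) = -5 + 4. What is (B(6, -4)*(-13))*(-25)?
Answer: -195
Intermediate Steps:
B(d, y) = -3/5 (B(d, y) = -2/5 + (-5 + 4)/5 = -2/5 + (1/5)*(-1) = -2/5 - 1/5 = -3/5)
(B(6, -4)*(-13))*(-25) = -3/5*(-13)*(-25) = (39/5)*(-25) = -195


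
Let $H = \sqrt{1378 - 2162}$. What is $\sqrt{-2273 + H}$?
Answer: $\sqrt{-2273 + 28 i} \approx 0.2936 + 47.677 i$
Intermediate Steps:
$H = 28 i$ ($H = \sqrt{-784} = 28 i \approx 28.0 i$)
$\sqrt{-2273 + H} = \sqrt{-2273 + 28 i}$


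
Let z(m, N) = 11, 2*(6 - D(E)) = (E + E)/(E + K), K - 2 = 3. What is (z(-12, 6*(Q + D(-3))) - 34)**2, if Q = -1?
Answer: 529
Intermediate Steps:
K = 5 (K = 2 + 3 = 5)
D(E) = 6 - E/(5 + E) (D(E) = 6 - (E + E)/(2*(E + 5)) = 6 - 2*E/(2*(5 + E)) = 6 - E/(5 + E))
(z(-12, 6*(Q + D(-3))) - 34)**2 = (11 - 34)**2 = (-23)**2 = 529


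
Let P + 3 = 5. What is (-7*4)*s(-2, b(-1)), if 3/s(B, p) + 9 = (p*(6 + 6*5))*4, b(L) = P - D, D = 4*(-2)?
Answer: -28/477 ≈ -0.058700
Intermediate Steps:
D = -8
P = 2 (P = -3 + 5 = 2)
b(L) = 10 (b(L) = 2 - 1*(-8) = 2 + 8 = 10)
s(B, p) = 3/(-9 + 144*p) (s(B, p) = 3/(-9 + (p*(6 + 6*5))*4) = 3/(-9 + (p*(6 + 30))*4) = 3/(-9 + (p*36)*4) = 3/(-9 + (36*p)*4) = 3/(-9 + 144*p))
(-7*4)*s(-2, b(-1)) = (-7*4)*(1/(3*(-1 + 16*10))) = -28/(3*(-1 + 160)) = -28/(3*159) = -28*1/477 = -28/477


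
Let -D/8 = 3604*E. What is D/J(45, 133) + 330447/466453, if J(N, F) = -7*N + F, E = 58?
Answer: 30003421897/3265171 ≈ 9188.9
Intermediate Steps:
J(N, F) = F - 7*N
D = -1672256 (D = -28832*58 = -8*209032 = -1672256)
D/J(45, 133) + 330447/466453 = -1672256/(133 - 7*45) + 330447/466453 = -1672256/(133 - 315) + 330447*(1/466453) = -1672256/(-182) + 25419/35881 = -1672256*(-1/182) + 25419/35881 = 836128/91 + 25419/35881 = 30003421897/3265171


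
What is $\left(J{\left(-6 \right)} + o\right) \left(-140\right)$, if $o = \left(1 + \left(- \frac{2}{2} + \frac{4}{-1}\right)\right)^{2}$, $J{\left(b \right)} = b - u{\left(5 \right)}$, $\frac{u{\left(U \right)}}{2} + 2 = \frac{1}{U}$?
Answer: $-1904$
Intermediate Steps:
$u{\left(U \right)} = -4 + \frac{2}{U}$
$J{\left(b \right)} = \frac{18}{5} + b$ ($J{\left(b \right)} = b - \left(-4 + \frac{2}{5}\right) = b - - \frac{18}{5} = b + \frac{18}{5} = \frac{18}{5} + b$)
$o = 16$ ($o = \left(1 + \left(\left(-2\right) \frac{1}{2} + 4 \left(-1\right)\right)\right)^{2} = \left(1 - 5\right)^{2} = \left(-4\right)^{2} = 16$)
$\left(J{\left(-6 \right)} + o\right) \left(-140\right) = \left(\left(\frac{18}{5} - 6\right) + 16\right) \left(-140\right) = \left(- \frac{12}{5} + 16\right) \left(-140\right) = \frac{68}{5} \left(-140\right) = -1904$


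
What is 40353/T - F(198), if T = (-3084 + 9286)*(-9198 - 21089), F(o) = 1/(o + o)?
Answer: -101909881/37192314852 ≈ -0.0027401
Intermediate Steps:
F(o) = 1/(2*o)
T = -187839974 (T = 6202*(-30287) = -187839974)
40353/T - F(198) = 40353/(-187839974) - 1/(2*198) = 40353*(-1/187839974) - 1/(2*198) = -40353/187839974 - 1*1/396 = -40353/187839974 - 1/396 = -101909881/37192314852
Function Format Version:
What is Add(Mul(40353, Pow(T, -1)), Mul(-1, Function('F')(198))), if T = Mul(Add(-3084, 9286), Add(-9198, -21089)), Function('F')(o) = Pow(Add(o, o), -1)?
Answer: Rational(-101909881, 37192314852) ≈ -0.0027401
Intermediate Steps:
Function('F')(o) = Mul(Rational(1, 2), Pow(o, -1)) (Function('F')(o) = Pow(Mul(2, o), -1) = Mul(Rational(1, 2), Pow(o, -1)))
T = -187839974 (T = Mul(6202, -30287) = -187839974)
Add(Mul(40353, Pow(T, -1)), Mul(-1, Function('F')(198))) = Add(Mul(40353, Pow(-187839974, -1)), Mul(-1, Mul(Rational(1, 2), Pow(198, -1)))) = Add(Mul(40353, Rational(-1, 187839974)), Mul(-1, Mul(Rational(1, 2), Rational(1, 198)))) = Add(Rational(-40353, 187839974), Mul(-1, Rational(1, 396))) = Add(Rational(-40353, 187839974), Rational(-1, 396)) = Rational(-101909881, 37192314852)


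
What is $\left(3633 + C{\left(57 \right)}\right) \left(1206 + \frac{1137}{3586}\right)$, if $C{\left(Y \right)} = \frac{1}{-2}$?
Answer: $\frac{31427322045}{7172} \approx 4.3819 \cdot 10^{6}$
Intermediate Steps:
$C{\left(Y \right)} = - \frac{1}{2}$
$\left(3633 + C{\left(57 \right)}\right) \left(1206 + \frac{1137}{3586}\right) = \left(3633 - \frac{1}{2}\right) \left(1206 + \frac{1137}{3586}\right) = \frac{7265 \left(1206 + 1137 \cdot \frac{1}{3586}\right)}{2} = \frac{7265 \left(1206 + \frac{1137}{3586}\right)}{2} = \frac{7265}{2} \cdot \frac{4325853}{3586} = \frac{31427322045}{7172}$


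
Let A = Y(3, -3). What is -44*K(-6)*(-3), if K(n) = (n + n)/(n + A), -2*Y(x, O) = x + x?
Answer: 176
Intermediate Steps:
Y(x, O) = -x (Y(x, O) = -(x + x)/2 = -x)
A = -3 (A = -1*3 = -3)
K(n) = 2*n/(-3 + n) (K(n) = (n + n)/(n - 3) = (2*n)/(-3 + n) = 2*n/(-3 + n))
-44*K(-6)*(-3) = -88*(-6)/(-3 - 6)*(-3) = -88*(-6)/(-9)*(-3) = -88*(-6)*(-1)/9*(-3) = -44*4/3*(-3) = -176/3*(-3) = 176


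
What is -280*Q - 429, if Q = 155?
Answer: -43829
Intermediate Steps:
-280*Q - 429 = -280*155 - 429 = -43400 - 429 = -43829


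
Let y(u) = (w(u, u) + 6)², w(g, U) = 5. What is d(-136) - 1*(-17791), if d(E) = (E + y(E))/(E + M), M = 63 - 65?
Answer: 818391/46 ≈ 17791.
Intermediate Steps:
M = -2
y(u) = 121 (y(u) = (5 + 6)² = 11² = 121)
d(E) = (121 + E)/(-2 + E) (d(E) = (E + 121)/(E - 2) = (121 + E)/(-2 + E))
d(-136) - 1*(-17791) = (121 - 136)/(-2 - 136) - 1*(-17791) = -15/(-138) + 17791 = -1/138*(-15) + 17791 = 5/46 + 17791 = 818391/46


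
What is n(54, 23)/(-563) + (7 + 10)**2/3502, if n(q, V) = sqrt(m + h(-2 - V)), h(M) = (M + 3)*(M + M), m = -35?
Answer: 17/206 - sqrt(1065)/563 ≈ 0.024559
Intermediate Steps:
h(M) = 2*M*(3 + M) (h(M) = (3 + M)*(2*M) = 2*M*(3 + M))
n(q, V) = sqrt(-35 + 2*(1 - V)*(-2 - V)) (n(q, V) = sqrt(-35 + 2*(-2 - V)*(3 + (-2 - V))) = sqrt(-35 + 2*(-2 - V)*(1 - V)) = sqrt(-35 + 2*(1 - V)*(-2 - V)))
n(54, 23)/(-563) + (7 + 10)**2/3502 = sqrt(-39 + 2*23 + 2*23**2)/(-563) + (7 + 10)**2/3502 = sqrt(-39 + 46 + 2*529)*(-1/563) + 17**2*(1/3502) = sqrt(-39 + 46 + 1058)*(-1/563) + 289*(1/3502) = sqrt(1065)*(-1/563) + 17/206 = -sqrt(1065)/563 + 17/206 = 17/206 - sqrt(1065)/563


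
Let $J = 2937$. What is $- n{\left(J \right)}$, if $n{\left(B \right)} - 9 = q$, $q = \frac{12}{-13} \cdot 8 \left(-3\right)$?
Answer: $- \frac{405}{13} \approx -31.154$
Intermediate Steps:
$q = \frac{288}{13}$ ($q = 12 \left(- \frac{1}{13}\right) 8 \left(-3\right) = \left(- \frac{12}{13}\right) 8 \left(-3\right) = \left(- \frac{96}{13}\right) \left(-3\right) = \frac{288}{13} \approx 22.154$)
$n{\left(B \right)} = \frac{405}{13}$ ($n{\left(B \right)} = 9 + \frac{288}{13} = \frac{405}{13}$)
$- n{\left(J \right)} = \left(-1\right) \frac{405}{13} = - \frac{405}{13}$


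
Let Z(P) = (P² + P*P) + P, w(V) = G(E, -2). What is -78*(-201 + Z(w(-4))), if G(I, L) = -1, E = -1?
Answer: 15600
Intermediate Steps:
w(V) = -1
Z(P) = P + 2*P² (Z(P) = (P² + P²) + P = 2*P² + P = P + 2*P²)
-78*(-201 + Z(w(-4))) = -78*(-201 - (1 + 2*(-1))) = -78*(-201 - (1 - 2)) = -78*(-201 - 1*(-1)) = -78*(-201 + 1) = -78*(-200) = 15600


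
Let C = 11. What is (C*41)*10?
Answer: 4510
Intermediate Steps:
(C*41)*10 = (11*41)*10 = 451*10 = 4510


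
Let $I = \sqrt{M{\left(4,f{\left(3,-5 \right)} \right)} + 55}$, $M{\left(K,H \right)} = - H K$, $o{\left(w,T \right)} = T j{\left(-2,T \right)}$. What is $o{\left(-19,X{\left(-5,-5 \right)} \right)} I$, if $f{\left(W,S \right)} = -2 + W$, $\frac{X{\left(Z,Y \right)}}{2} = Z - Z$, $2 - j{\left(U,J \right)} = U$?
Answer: $0$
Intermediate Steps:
$j{\left(U,J \right)} = 2 - U$
$X{\left(Z,Y \right)} = 0$ ($X{\left(Z,Y \right)} = 2 \left(Z - Z\right) = 2 \cdot 0 = 0$)
$o{\left(w,T \right)} = 4 T$ ($o{\left(w,T \right)} = T \left(2 - -2\right) = T \left(2 + 2\right) = T 4 = 4 T$)
$M{\left(K,H \right)} = - H K$
$I = \sqrt{51}$ ($I = \sqrt{\left(-1\right) \left(-2 + 3\right) 4 + 55} = \sqrt{\left(-1\right) 1 \cdot 4 + 55} = \sqrt{-4 + 55} = \sqrt{51} \approx 7.1414$)
$o{\left(-19,X{\left(-5,-5 \right)} \right)} I = 4 \cdot 0 \sqrt{51} = 0 \sqrt{51} = 0$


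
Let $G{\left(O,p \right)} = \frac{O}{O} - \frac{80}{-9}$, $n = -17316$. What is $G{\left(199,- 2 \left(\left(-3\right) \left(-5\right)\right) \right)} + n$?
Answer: $- \frac{155755}{9} \approx -17306.0$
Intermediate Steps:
$G{\left(O,p \right)} = \frac{89}{9}$ ($G{\left(O,p \right)} = 1 - - \frac{80}{9} = 1 + \frac{80}{9} = \frac{89}{9}$)
$G{\left(199,- 2 \left(\left(-3\right) \left(-5\right)\right) \right)} + n = \frac{89}{9} - 17316 = - \frac{155755}{9}$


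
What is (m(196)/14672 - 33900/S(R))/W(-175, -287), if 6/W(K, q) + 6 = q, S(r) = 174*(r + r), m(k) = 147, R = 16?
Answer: 54126769/182352 ≈ 296.83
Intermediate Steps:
S(r) = 348*r (S(r) = 174*(2*r) = 348*r)
W(K, q) = 6/(-6 + q)
(m(196)/14672 - 33900/S(R))/W(-175, -287) = (147/14672 - 33900/(348*16))/((6/(-6 - 287))) = (147*(1/14672) - 33900/5568)/((6/(-293))) = (21/2096 - 33900*1/5568)/((6*(-1/293))) = (21/2096 - 2825/464)/(-6/293) = -184733/30392*(-293/6) = 54126769/182352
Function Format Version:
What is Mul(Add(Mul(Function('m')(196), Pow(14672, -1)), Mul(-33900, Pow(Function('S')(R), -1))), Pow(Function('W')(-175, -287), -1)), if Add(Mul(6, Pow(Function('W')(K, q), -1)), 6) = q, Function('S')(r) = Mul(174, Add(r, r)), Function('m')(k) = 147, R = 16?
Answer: Rational(54126769, 182352) ≈ 296.83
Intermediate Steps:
Function('S')(r) = Mul(348, r) (Function('S')(r) = Mul(174, Mul(2, r)) = Mul(348, r))
Function('W')(K, q) = Mul(6, Pow(Add(-6, q), -1))
Mul(Add(Mul(Function('m')(196), Pow(14672, -1)), Mul(-33900, Pow(Function('S')(R), -1))), Pow(Function('W')(-175, -287), -1)) = Mul(Add(Mul(147, Pow(14672, -1)), Mul(-33900, Pow(Mul(348, 16), -1))), Pow(Mul(6, Pow(Add(-6, -287), -1)), -1)) = Mul(Add(Mul(147, Rational(1, 14672)), Mul(-33900, Pow(5568, -1))), Pow(Mul(6, Pow(-293, -1)), -1)) = Mul(Add(Rational(21, 2096), Mul(-33900, Rational(1, 5568))), Pow(Mul(6, Rational(-1, 293)), -1)) = Mul(Add(Rational(21, 2096), Rational(-2825, 464)), Pow(Rational(-6, 293), -1)) = Mul(Rational(-184733, 30392), Rational(-293, 6)) = Rational(54126769, 182352)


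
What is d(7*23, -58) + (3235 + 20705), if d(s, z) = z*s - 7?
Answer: 14595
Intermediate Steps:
d(s, z) = -7 + s*z (d(s, z) = s*z - 7 = -7 + s*z)
d(7*23, -58) + (3235 + 20705) = (-7 + (7*23)*(-58)) + (3235 + 20705) = (-7 + 161*(-58)) + 23940 = (-7 - 9338) + 23940 = -9345 + 23940 = 14595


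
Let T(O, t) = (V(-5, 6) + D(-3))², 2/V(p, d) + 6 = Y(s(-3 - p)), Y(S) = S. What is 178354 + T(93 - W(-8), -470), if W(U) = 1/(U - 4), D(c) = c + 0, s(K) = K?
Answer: 713465/4 ≈ 1.7837e+5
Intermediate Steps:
D(c) = c
W(U) = 1/(-4 + U)
V(p, d) = 2/(-9 - p) (V(p, d) = 2/(-6 + (-3 - p)) = 2/(-9 - p))
T(O, t) = 49/4 (T(O, t) = (-2/(9 - 5) - 3)² = (-2/4 - 3)² = (-2*¼ - 3)² = (-½ - 3)² = (-7/2)² = 49/4)
178354 + T(93 - W(-8), -470) = 178354 + 49/4 = 713465/4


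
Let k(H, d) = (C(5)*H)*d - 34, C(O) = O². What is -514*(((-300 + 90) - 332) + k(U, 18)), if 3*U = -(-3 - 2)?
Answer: -89436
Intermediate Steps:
U = 5/3 (U = (-(-3 - 2))/3 = (-1*(-5))/3 = (⅓)*5 = 5/3 ≈ 1.6667)
k(H, d) = -34 + 25*H*d (k(H, d) = (5²*H)*d - 34 = (25*H)*d - 34 = 25*H*d - 34 = -34 + 25*H*d)
-514*(((-300 + 90) - 332) + k(U, 18)) = -514*(((-300 + 90) - 332) + (-34 + 25*(5/3)*18)) = -514*((-210 - 332) + (-34 + 750)) = -514*(-542 + 716) = -514*174 = -89436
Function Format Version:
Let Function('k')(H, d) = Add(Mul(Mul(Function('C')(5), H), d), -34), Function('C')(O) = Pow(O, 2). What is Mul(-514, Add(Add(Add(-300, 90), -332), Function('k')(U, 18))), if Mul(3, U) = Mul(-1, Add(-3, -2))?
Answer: -89436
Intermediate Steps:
U = Rational(5, 3) (U = Mul(Rational(1, 3), Mul(-1, Add(-3, -2))) = Mul(Rational(1, 3), Mul(-1, -5)) = Mul(Rational(1, 3), 5) = Rational(5, 3) ≈ 1.6667)
Function('k')(H, d) = Add(-34, Mul(25, H, d)) (Function('k')(H, d) = Add(Mul(Mul(Pow(5, 2), H), d), -34) = Add(Mul(Mul(25, H), d), -34) = Add(Mul(25, H, d), -34) = Add(-34, Mul(25, H, d)))
Mul(-514, Add(Add(Add(-300, 90), -332), Function('k')(U, 18))) = Mul(-514, Add(Add(Add(-300, 90), -332), Add(-34, Mul(25, Rational(5, 3), 18)))) = Mul(-514, Add(Add(-210, -332), Add(-34, 750))) = Mul(-514, Add(-542, 716)) = Mul(-514, 174) = -89436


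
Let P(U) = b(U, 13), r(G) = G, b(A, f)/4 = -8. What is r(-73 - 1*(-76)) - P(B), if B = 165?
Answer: 35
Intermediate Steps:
b(A, f) = -32 (b(A, f) = 4*(-8) = -32)
P(U) = -32
r(-73 - 1*(-76)) - P(B) = (-73 - 1*(-76)) - 1*(-32) = (-73 + 76) + 32 = 3 + 32 = 35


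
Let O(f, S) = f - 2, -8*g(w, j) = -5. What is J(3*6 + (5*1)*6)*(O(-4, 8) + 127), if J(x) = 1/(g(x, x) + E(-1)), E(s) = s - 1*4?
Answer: -968/35 ≈ -27.657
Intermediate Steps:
g(w, j) = 5/8 (g(w, j) = -⅛*(-5) = 5/8)
E(s) = -4 + s (E(s) = s - 4 = -4 + s)
O(f, S) = -2 + f
J(x) = -8/35 (J(x) = 1/(5/8 + (-4 - 1)) = 1/(5/8 - 5) = 1/(-35/8) = -8/35)
J(3*6 + (5*1)*6)*(O(-4, 8) + 127) = -8*((-2 - 4) + 127)/35 = -8*(-6 + 127)/35 = -8/35*121 = -968/35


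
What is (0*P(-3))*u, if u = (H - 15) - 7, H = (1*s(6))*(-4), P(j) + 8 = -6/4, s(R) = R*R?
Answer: 0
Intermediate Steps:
s(R) = R**2
P(j) = -19/2 (P(j) = -8 - 6/4 = -8 - 6*1/4 = -8 - 3/2 = -19/2)
H = -144 (H = (1*6**2)*(-4) = (1*36)*(-4) = 36*(-4) = -144)
u = -166 (u = (-144 - 15) - 7 = -159 - 7 = -166)
(0*P(-3))*u = (0*(-19/2))*(-166) = 0*(-166) = 0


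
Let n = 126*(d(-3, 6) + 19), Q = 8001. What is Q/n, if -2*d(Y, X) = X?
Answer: 127/32 ≈ 3.9688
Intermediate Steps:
d(Y, X) = -X/2
n = 2016 (n = 126*(-½*6 + 19) = 126*(-3 + 19) = 126*16 = 2016)
Q/n = 8001/2016 = 8001*(1/2016) = 127/32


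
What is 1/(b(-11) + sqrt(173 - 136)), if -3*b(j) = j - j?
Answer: sqrt(37)/37 ≈ 0.16440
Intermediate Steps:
b(j) = 0 (b(j) = -(j - j)/3 = -1/3*0 = 0)
1/(b(-11) + sqrt(173 - 136)) = 1/(0 + sqrt(173 - 136)) = 1/(0 + sqrt(37)) = 1/(sqrt(37)) = sqrt(37)/37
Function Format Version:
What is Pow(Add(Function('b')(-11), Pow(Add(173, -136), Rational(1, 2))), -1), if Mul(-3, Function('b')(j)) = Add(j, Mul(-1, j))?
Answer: Mul(Rational(1, 37), Pow(37, Rational(1, 2))) ≈ 0.16440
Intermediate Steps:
Function('b')(j) = 0 (Function('b')(j) = Mul(Rational(-1, 3), Add(j, Mul(-1, j))) = Mul(Rational(-1, 3), 0) = 0)
Pow(Add(Function('b')(-11), Pow(Add(173, -136), Rational(1, 2))), -1) = Pow(Add(0, Pow(Add(173, -136), Rational(1, 2))), -1) = Pow(Add(0, Pow(37, Rational(1, 2))), -1) = Pow(Pow(37, Rational(1, 2)), -1) = Mul(Rational(1, 37), Pow(37, Rational(1, 2)))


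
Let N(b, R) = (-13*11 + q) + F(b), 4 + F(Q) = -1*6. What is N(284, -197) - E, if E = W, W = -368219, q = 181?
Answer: 368247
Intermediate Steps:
E = -368219
F(Q) = -10 (F(Q) = -4 - 1*6 = -4 - 6 = -10)
N(b, R) = 28 (N(b, R) = (-13*11 + 181) - 10 = (-143 + 181) - 10 = 38 - 10 = 28)
N(284, -197) - E = 28 - 1*(-368219) = 28 + 368219 = 368247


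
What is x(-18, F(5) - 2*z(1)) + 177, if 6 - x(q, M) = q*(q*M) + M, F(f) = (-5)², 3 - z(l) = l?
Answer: -6642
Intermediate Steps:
z(l) = 3 - l
F(f) = 25
x(q, M) = 6 - M - M*q² (x(q, M) = 6 - (q*(q*M) + M) = 6 - (q*(M*q) + M) = 6 - (M*q² + M) = 6 - (M + M*q²) = 6 + (-M - M*q²) = 6 - M - M*q²)
x(-18, F(5) - 2*z(1)) + 177 = (6 - (25 - 2*(3 - 1*1)) - 1*(25 - 2*(3 - 1*1))*(-18)²) + 177 = (6 - (25 - 2*(3 - 1)) - 1*(25 - 2*(3 - 1))*324) + 177 = (6 - (25 - 2*2) - 1*(25 - 2*2)*324) + 177 = (6 - (25 - 4) - 1*(25 - 4)*324) + 177 = (6 - 1*21 - 1*21*324) + 177 = (6 - 21 - 6804) + 177 = -6819 + 177 = -6642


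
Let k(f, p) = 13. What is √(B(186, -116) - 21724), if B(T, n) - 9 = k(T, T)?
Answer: I*√21702 ≈ 147.32*I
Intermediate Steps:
B(T, n) = 22 (B(T, n) = 9 + 13 = 22)
√(B(186, -116) - 21724) = √(22 - 21724) = √(-21702) = I*√21702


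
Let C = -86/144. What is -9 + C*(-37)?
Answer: 943/72 ≈ 13.097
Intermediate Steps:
C = -43/72 (C = -86*1/144 = -43/72 ≈ -0.59722)
-9 + C*(-37) = -9 - 43/72*(-37) = -9 + 1591/72 = 943/72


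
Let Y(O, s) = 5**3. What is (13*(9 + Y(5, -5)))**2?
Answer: 3034564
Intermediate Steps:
Y(O, s) = 125
(13*(9 + Y(5, -5)))**2 = (13*(9 + 125))**2 = (13*134)**2 = 1742**2 = 3034564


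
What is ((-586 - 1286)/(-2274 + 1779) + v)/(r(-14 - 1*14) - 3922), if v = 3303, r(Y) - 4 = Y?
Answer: -181873/217030 ≈ -0.83801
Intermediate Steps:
r(Y) = 4 + Y
((-586 - 1286)/(-2274 + 1779) + v)/(r(-14 - 1*14) - 3922) = ((-586 - 1286)/(-2274 + 1779) + 3303)/((4 + (-14 - 1*14)) - 3922) = (-1872/(-495) + 3303)/((4 + (-14 - 14)) - 3922) = (-1872*(-1/495) + 3303)/((4 - 28) - 3922) = (208/55 + 3303)/(-24 - 3922) = (181873/55)/(-3946) = (181873/55)*(-1/3946) = -181873/217030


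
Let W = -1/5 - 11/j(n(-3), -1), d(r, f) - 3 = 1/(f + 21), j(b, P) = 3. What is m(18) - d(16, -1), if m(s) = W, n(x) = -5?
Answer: -83/12 ≈ -6.9167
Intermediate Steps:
d(r, f) = 3 + 1/(21 + f) (d(r, f) = 3 + 1/(f + 21) = 3 + 1/(21 + f))
W = -58/15 (W = -1/5 - 11/3 = -58/15 ≈ -3.8667)
m(s) = -58/15
m(18) - d(16, -1) = -58/15 - (64 + 3*(-1))/(21 - 1) = -58/15 - (64 - 3)/20 = -58/15 - 61/20 = -83/12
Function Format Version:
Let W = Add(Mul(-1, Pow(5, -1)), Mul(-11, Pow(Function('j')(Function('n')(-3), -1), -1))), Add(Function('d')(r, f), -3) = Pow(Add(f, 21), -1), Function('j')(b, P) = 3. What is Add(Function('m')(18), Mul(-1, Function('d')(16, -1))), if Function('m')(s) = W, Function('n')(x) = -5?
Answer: Rational(-83, 12) ≈ -6.9167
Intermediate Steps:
Function('d')(r, f) = Add(3, Pow(Add(21, f), -1)) (Function('d')(r, f) = Add(3, Pow(Add(f, 21), -1)) = Add(3, Pow(Add(21, f), -1)))
W = Rational(-58, 15) (W = Add(Mul(-1, Pow(5, -1)), Mul(-11, Pow(3, -1))) = Add(Mul(-1, Rational(1, 5)), Mul(-11, Rational(1, 3))) = Add(Rational(-1, 5), Rational(-11, 3)) = Rational(-58, 15) ≈ -3.8667)
Function('m')(s) = Rational(-58, 15)
Add(Function('m')(18), Mul(-1, Function('d')(16, -1))) = Add(Rational(-58, 15), Mul(-1, Mul(Pow(Add(21, -1), -1), Add(64, Mul(3, -1))))) = Add(Rational(-58, 15), Mul(-1, Mul(Pow(20, -1), Add(64, -3)))) = Add(Rational(-58, 15), Mul(-1, Mul(Rational(1, 20), 61))) = Add(Rational(-58, 15), Mul(-1, Rational(61, 20))) = Add(Rational(-58, 15), Rational(-61, 20)) = Rational(-83, 12)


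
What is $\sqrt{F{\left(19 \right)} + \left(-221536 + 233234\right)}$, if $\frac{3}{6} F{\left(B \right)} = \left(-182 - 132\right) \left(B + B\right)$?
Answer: $i \sqrt{12166} \approx 110.3 i$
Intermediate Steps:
$F{\left(B \right)} = - 1256 B$ ($F{\left(B \right)} = 2 \left(-182 - 132\right) \left(B + B\right) = 2 \left(- 314 \cdot 2 B\right) = 2 \left(- 628 B\right) = - 1256 B$)
$\sqrt{F{\left(19 \right)} + \left(-221536 + 233234\right)} = \sqrt{\left(-1256\right) 19 + \left(-221536 + 233234\right)} = \sqrt{-23864 + 11698} = \sqrt{-12166} = i \sqrt{12166}$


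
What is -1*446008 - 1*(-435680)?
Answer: -10328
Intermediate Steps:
-1*446008 - 1*(-435680) = -446008 + 435680 = -10328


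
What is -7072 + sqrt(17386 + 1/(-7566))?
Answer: -7072 + 5*sqrt(39810014634)/7566 ≈ -6940.1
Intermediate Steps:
-7072 + sqrt(17386 + 1/(-7566)) = -7072 + sqrt(17386 - 1/7566) = -7072 + sqrt(131542475/7566) = -7072 + 5*sqrt(39810014634)/7566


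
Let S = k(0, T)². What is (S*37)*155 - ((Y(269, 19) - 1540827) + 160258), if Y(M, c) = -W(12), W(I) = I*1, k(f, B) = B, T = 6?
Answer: 1587041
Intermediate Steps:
W(I) = I
S = 36 (S = 6² = 36)
Y(M, c) = -12 (Y(M, c) = -1*12 = -12)
(S*37)*155 - ((Y(269, 19) - 1540827) + 160258) = (36*37)*155 - ((-12 - 1540827) + 160258) = 1332*155 - (-1540839 + 160258) = 206460 - 1*(-1380581) = 206460 + 1380581 = 1587041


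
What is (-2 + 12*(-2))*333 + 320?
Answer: -8338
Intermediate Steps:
(-2 + 12*(-2))*333 + 320 = (-2 - 24)*333 + 320 = -26*333 + 320 = -8658 + 320 = -8338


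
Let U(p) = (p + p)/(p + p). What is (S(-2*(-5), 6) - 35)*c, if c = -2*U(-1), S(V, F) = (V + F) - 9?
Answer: 56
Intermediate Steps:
U(p) = 1 (U(p) = (2*p)/((2*p)) = (2*p)*(1/(2*p)) = 1)
S(V, F) = -9 + F + V (S(V, F) = (F + V) - 9 = -9 + F + V)
c = -2 (c = -2*1 = -2)
(S(-2*(-5), 6) - 35)*c = ((-9 + 6 - 2*(-5)) - 35)*(-2) = ((-9 + 6 + 10) - 35)*(-2) = (7 - 35)*(-2) = -28*(-2) = 56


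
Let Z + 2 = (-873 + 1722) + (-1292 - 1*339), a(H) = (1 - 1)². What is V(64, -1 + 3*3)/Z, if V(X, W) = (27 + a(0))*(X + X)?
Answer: -216/49 ≈ -4.4082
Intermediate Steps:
a(H) = 0 (a(H) = 0² = 0)
V(X, W) = 54*X (V(X, W) = (27 + 0)*(X + X) = 27*(2*X) = 54*X)
Z = -784 (Z = -2 + ((-873 + 1722) + (-1292 - 1*339)) = -2 + (849 + (-1292 - 339)) = -2 + (849 - 1631) = -2 - 782 = -784)
V(64, -1 + 3*3)/Z = (54*64)/(-784) = 3456*(-1/784) = -216/49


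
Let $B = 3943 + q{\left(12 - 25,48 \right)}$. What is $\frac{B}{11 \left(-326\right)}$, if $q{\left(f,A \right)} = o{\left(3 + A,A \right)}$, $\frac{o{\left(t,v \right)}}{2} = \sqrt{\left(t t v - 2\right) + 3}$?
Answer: $- \frac{3943}{3586} - \frac{\sqrt{124849}}{1793} \approx -1.2966$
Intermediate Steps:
$o{\left(t,v \right)} = 2 \sqrt{1 + v t^{2}}$ ($o{\left(t,v \right)} = 2 \sqrt{\left(t t v - 2\right) + 3} = 2 \sqrt{\left(t^{2} v - 2\right) + 3} = 2 \sqrt{\left(v t^{2} - 2\right) + 3} = 2 \sqrt{\left(-2 + v t^{2}\right) + 3} = 2 \sqrt{1 + v t^{2}}$)
$q{\left(f,A \right)} = 2 \sqrt{1 + A \left(3 + A\right)^{2}}$
$B = 3943 + 2 \sqrt{124849}$ ($B = 3943 + 2 \sqrt{1 + 48 \left(3 + 48\right)^{2}} = 3943 + 2 \sqrt{1 + 48 \cdot 51^{2}} = 3943 + 2 \sqrt{1 + 48 \cdot 2601} = 3943 + 2 \sqrt{1 + 124848} = 3943 + 2 \sqrt{124849} \approx 4649.7$)
$\frac{B}{11 \left(-326\right)} = \frac{3943 + 2 \sqrt{124849}}{11 \left(-326\right)} = \frac{3943 + 2 \sqrt{124849}}{-3586} = \left(3943 + 2 \sqrt{124849}\right) \left(- \frac{1}{3586}\right) = - \frac{3943}{3586} - \frac{\sqrt{124849}}{1793}$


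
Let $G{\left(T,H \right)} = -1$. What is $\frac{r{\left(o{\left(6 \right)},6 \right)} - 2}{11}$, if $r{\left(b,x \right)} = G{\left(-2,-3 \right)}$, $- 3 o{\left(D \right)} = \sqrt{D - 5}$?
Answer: $- \frac{3}{11} \approx -0.27273$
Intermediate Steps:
$o{\left(D \right)} = - \frac{\sqrt{-5 + D}}{3}$ ($o{\left(D \right)} = - \frac{\sqrt{D - 5}}{3} = - \frac{\sqrt{-5 + D}}{3}$)
$r{\left(b,x \right)} = -1$
$\frac{r{\left(o{\left(6 \right)},6 \right)} - 2}{11} = \frac{-1 - 2}{11} = \frac{1}{11} \left(-3\right) = - \frac{3}{11}$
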